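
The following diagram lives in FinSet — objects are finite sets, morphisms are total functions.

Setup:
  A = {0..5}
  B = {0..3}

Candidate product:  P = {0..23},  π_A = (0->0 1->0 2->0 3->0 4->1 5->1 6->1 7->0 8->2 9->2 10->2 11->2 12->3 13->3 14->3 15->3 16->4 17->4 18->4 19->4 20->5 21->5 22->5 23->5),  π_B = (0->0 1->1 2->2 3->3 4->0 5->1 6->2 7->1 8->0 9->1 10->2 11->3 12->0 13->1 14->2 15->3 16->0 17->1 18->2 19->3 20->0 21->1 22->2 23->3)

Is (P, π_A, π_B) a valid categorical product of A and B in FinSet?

|A|·|B| = 6·4 = 24;  |P| = 24
Check the pairing map k ↦ (π_A(k), π_B(k)):
  0 -> (0,0)
  1 -> (0,1)
  2 -> (0,2)
  3 -> (0,3)
  4 -> (1,0)
  5 -> (1,1)
  6 -> (1,2)
  7 -> (0,1)  ✗ repeats pair of k=1
  8 -> (2,0)
  9 -> (2,1)
  10 -> (2,2)
  11 -> (2,3)
  12 -> (3,0)
  13 -> (3,1)
  14 -> (3,2)
  15 -> (3,3)
  16 -> (4,0)
  17 -> (4,1)
  18 -> (4,2)
  19 -> (4,3)
  20 -> (5,0)
  21 -> (5,1)
  22 -> (5,2)
  23 -> (5,3)
distinct pairs in image: 23 / 24 needed
  → (0,1) hit at k=1 and k=7

Answer: NOT A VALID PRODUCT — duplicate pair at indices 1,7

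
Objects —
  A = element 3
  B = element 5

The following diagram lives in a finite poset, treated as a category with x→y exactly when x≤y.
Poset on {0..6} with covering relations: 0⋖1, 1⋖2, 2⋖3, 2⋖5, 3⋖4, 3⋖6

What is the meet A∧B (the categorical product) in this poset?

Answer: A∧B = 2

Trace:
{x : x⊑A ∧ x⊑B} = {0,1,2}  (A=3, B=5)
  0 ⊑ 2
  1 ⊑ 2
  2 ⊑ 2
glb = 2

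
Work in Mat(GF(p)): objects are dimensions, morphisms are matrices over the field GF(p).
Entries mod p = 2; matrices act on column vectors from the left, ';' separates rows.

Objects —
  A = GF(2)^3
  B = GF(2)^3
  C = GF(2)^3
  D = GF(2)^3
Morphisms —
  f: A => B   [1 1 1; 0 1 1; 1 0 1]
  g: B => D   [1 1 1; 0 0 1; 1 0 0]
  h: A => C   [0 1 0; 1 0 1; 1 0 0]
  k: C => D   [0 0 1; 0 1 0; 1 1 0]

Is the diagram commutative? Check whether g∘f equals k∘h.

1) trace f;g:
  e0=[1,0,0] f=>[1,0,1] g=>[0,1,1]
  e1=[0,1,0] f=>[1,1,0] g=>[0,0,1]
  e2=[0,0,1] f=>[1,1,1] g=>[1,1,1]
  composite₁ = [0 0 1; 1 0 1; 1 1 1]
2) trace h;k:
  e0=[1,0,0] h=>[0,1,1] k=>[1,1,1]
  e1=[0,1,0] h=>[1,0,0] k=>[0,0,1]
  e2=[0,0,1] h=>[0,1,0] k=>[0,1,1]
  composite₂ = [1 0 0; 1 0 1; 1 1 1]
Equal? differ; not commutative

Answer: DOES NOT COMMUTE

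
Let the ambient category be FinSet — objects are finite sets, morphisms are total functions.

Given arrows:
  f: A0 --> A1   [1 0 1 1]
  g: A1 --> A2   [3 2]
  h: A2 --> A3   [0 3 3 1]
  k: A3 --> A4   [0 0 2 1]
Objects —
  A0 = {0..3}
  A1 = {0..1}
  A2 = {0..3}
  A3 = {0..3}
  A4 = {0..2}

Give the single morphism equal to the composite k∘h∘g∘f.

Answer: [1 0 1 1]

Trace:
  0 f-->1 g-->2 h-->3 k-->1
  1 f-->0 g-->3 h-->1 k-->0
  2 f-->1 g-->2 h-->3 k-->1
  3 f-->1 g-->2 h-->3 k-->1
⟦path⟧: [1 0 1 1]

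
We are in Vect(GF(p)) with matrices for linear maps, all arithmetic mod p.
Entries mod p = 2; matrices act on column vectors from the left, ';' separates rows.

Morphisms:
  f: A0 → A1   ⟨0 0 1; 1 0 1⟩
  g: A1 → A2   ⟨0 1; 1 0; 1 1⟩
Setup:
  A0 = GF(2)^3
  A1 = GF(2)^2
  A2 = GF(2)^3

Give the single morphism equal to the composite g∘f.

  e0=⟨1,0,0⟩ f→⟨0,1⟩ g→⟨1,0,1⟩
  e1=⟨0,1,0⟩ f→⟨0,0⟩ g→⟨0,0,0⟩
  e2=⟨0,0,1⟩ f→⟨1,1⟩ g→⟨1,1,0⟩
result: ⟨1 0 1; 0 0 1; 1 0 0⟩

Answer: ⟨1 0 1; 0 0 1; 1 0 0⟩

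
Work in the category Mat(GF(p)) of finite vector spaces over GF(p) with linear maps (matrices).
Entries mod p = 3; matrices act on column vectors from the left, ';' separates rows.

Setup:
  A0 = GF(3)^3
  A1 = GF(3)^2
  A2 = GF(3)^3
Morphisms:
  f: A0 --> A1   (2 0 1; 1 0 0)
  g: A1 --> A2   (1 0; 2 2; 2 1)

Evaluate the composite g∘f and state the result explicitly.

Answer: (2 0 1; 0 0 2; 2 0 2)

Trace:
  e0=[1,0,0] f-->[2,1] g-->[2,0,2]
  e1=[0,1,0] f-->[0,0] g-->[0,0,0]
  e2=[0,0,1] f-->[1,0] g-->[1,2,2]
result: (2 0 1; 0 0 2; 2 0 2)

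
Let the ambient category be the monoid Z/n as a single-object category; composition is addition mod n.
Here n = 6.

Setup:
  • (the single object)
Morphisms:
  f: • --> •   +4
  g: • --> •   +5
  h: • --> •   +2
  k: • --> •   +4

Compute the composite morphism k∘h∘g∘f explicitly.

Answer: +3

Derivation:
  0 +4≡4 +5≡3 +2≡5 +4≡3  (mod 6)
result: +3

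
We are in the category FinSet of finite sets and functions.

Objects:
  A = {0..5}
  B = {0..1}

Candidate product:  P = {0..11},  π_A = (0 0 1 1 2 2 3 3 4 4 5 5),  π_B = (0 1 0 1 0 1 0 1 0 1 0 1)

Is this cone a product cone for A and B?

|A|·|B| = 6·2 = 12;  |P| = 12
Check the pairing map k ↦ (π_A(k), π_B(k)):
  0 ↦ (0,0)
  1 ↦ (0,1)
  2 ↦ (1,0)
  3 ↦ (1,1)
  4 ↦ (2,0)
  5 ↦ (2,1)
  6 ↦ (3,0)
  7 ↦ (3,1)
  8 ↦ (4,0)
  9 ↦ (4,1)
  10 ↦ (5,0)
  11 ↦ (5,1)
distinct pairs in image: 12 / 12 needed
  → bijection onto A×B; projections well-typed.

Answer: VALID PRODUCT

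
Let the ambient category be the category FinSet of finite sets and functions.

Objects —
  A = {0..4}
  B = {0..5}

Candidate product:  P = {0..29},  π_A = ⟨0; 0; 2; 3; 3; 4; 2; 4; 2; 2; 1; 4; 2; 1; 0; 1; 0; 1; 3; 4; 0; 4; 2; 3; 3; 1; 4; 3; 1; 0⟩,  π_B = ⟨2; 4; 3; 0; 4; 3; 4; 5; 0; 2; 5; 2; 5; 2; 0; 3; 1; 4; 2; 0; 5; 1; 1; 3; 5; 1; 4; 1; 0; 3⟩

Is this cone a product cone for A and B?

Answer: VALID PRODUCT

Work:
|A|·|B| = 5·6 = 30;  |P| = 30
Check the pairing map k ↦ (π_A(k), π_B(k)):
  0 ↦ (0,2)
  1 ↦ (0,4)
  2 ↦ (2,3)
  3 ↦ (3,0)
  4 ↦ (3,4)
  5 ↦ (4,3)
  6 ↦ (2,4)
  7 ↦ (4,5)
  8 ↦ (2,0)
  9 ↦ (2,2)
  10 ↦ (1,5)
  11 ↦ (4,2)
  12 ↦ (2,5)
  13 ↦ (1,2)
  14 ↦ (0,0)
  15 ↦ (1,3)
  16 ↦ (0,1)
  17 ↦ (1,4)
  18 ↦ (3,2)
  19 ↦ (4,0)
  20 ↦ (0,5)
  21 ↦ (4,1)
  22 ↦ (2,1)
  23 ↦ (3,3)
  24 ↦ (3,5)
  25 ↦ (1,1)
  26 ↦ (4,4)
  27 ↦ (3,1)
  28 ↦ (1,0)
  29 ↦ (0,3)
distinct pairs in image: 30 / 30 needed
  → bijection onto A×B; projections well-typed.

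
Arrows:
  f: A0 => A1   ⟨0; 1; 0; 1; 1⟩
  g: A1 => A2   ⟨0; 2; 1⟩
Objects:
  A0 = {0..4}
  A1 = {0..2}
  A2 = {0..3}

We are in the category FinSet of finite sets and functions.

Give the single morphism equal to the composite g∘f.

Answer: ⟨0; 2; 0; 2; 2⟩

Trace:
  0 f=>0 g=>0
  1 f=>1 g=>2
  2 f=>0 g=>0
  3 f=>1 g=>2
  4 f=>1 g=>2
result: ⟨0; 2; 0; 2; 2⟩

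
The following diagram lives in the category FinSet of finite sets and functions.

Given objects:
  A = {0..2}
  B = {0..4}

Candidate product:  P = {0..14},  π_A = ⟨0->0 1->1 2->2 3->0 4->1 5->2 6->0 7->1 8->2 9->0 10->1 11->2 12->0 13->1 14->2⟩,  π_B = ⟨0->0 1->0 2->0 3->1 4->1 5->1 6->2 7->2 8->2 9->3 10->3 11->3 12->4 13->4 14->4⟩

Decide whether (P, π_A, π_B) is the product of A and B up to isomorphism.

|A|·|B| = 3·5 = 15;  |P| = 15
Check the pairing map k ↦ (π_A(k), π_B(k)):
  0 -> (0,0)
  1 -> (1,0)
  2 -> (2,0)
  3 -> (0,1)
  4 -> (1,1)
  5 -> (2,1)
  6 -> (0,2)
  7 -> (1,2)
  8 -> (2,2)
  9 -> (0,3)
  10 -> (1,3)
  11 -> (2,3)
  12 -> (0,4)
  13 -> (1,4)
  14 -> (2,4)
distinct pairs in image: 15 / 15 needed
  → bijection onto A×B; projections well-typed.

Answer: VALID PRODUCT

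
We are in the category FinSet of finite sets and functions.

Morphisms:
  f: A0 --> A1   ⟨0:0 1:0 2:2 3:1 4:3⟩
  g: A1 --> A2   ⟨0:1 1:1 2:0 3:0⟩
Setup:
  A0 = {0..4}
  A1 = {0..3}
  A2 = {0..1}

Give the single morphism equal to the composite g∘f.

Answer: ⟨0:1 1:1 2:0 3:1 4:0⟩

Trace:
  0 f-->0 g-->1
  1 f-->0 g-->1
  2 f-->2 g-->0
  3 f-->1 g-->1
  4 f-->3 g-->0
result: ⟨0:1 1:1 2:0 3:1 4:0⟩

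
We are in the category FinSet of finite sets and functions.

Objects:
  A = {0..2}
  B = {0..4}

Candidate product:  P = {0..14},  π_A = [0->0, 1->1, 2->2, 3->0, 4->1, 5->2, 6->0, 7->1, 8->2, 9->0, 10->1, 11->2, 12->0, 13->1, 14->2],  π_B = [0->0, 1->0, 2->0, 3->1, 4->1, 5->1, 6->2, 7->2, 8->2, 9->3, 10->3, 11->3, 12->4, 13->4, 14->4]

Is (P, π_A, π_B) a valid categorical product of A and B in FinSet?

|A|·|B| = 3·5 = 15;  |P| = 15
Check the pairing map k ↦ (π_A(k), π_B(k)):
  0 -> (0,0)
  1 -> (1,0)
  2 -> (2,0)
  3 -> (0,1)
  4 -> (1,1)
  5 -> (2,1)
  6 -> (0,2)
  7 -> (1,2)
  8 -> (2,2)
  9 -> (0,3)
  10 -> (1,3)
  11 -> (2,3)
  12 -> (0,4)
  13 -> (1,4)
  14 -> (2,4)
distinct pairs in image: 15 / 15 needed
  → bijection onto A×B; projections well-typed.

Answer: VALID PRODUCT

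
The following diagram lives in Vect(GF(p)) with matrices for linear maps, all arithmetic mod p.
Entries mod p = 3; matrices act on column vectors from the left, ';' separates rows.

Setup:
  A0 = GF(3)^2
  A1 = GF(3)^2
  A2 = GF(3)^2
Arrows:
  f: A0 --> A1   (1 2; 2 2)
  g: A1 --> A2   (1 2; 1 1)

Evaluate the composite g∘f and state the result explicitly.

  e0=[1,0] f-->[1,2] g-->[2,0]
  e1=[0,1] f-->[2,2] g-->[0,1]
⟦path⟧: (2 0; 0 1)

Answer: (2 0; 0 1)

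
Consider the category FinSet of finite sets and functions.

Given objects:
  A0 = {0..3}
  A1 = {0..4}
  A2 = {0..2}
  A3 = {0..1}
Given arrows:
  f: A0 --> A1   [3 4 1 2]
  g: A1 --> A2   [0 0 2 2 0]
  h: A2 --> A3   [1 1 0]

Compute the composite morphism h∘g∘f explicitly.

Answer: [0 1 1 0]

Trace:
  0 f-->3 g-->2 h-->0
  1 f-->4 g-->0 h-->1
  2 f-->1 g-->0 h-->1
  3 f-->2 g-->2 h-->0
result: [0 1 1 0]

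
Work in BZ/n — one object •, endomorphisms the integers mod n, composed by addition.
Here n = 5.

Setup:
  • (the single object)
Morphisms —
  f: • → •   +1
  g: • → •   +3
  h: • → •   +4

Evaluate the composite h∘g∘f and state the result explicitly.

Answer: +3

Work:
  0 +1≡1 +3≡4 +4≡3  (mod 5)
result: +3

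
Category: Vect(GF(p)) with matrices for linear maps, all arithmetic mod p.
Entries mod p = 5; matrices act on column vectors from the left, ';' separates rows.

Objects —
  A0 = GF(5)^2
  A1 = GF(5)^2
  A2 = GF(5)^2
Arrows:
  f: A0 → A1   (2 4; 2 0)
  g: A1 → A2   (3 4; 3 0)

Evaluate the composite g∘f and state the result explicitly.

Answer: (4 2; 1 2)

Derivation:
  e0=(1,0) f→(2,2) g→(4,1)
  e1=(0,1) f→(4,0) g→(2,2)
result: (4 2; 1 2)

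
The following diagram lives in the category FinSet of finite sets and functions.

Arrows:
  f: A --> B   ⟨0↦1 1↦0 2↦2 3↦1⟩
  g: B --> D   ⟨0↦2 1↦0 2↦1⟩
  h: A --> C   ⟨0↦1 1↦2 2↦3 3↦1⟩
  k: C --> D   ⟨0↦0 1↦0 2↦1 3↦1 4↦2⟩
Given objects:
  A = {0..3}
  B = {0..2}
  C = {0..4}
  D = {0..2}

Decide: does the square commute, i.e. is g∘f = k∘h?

Answer: DOES NOT COMMUTE

Derivation:
Path 1 = f;g:
  0 f-->1 g-->0
  1 f-->0 g-->2
  2 f-->2 g-->1
  3 f-->1 g-->0
  composite₁ = ⟨0↦0 1↦2 2↦1 3↦0⟩
Path 2 = h;k:
  0 h-->1 k-->0
  1 h-->2 k-->1
  2 h-->3 k-->1
  3 h-->1 k-->0
  composite₂ = ⟨0↦0 1↦1 2↦1 3↦0⟩
Equal? differ; not commutative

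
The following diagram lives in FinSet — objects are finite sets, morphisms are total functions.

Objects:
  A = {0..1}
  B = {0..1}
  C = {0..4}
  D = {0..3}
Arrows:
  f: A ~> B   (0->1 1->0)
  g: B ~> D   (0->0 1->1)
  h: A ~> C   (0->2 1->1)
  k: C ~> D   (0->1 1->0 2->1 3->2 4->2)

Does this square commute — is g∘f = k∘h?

1) trace f;g:
  0 f~>1 g~>1
  1 f~>0 g~>0
  result₁ = (0->1 1->0)
2) trace h;k:
  0 h~>2 k~>1
  1 h~>1 k~>0
  result₂ = (0->1 1->0)
Equal? YES — commutes

Answer: COMMUTES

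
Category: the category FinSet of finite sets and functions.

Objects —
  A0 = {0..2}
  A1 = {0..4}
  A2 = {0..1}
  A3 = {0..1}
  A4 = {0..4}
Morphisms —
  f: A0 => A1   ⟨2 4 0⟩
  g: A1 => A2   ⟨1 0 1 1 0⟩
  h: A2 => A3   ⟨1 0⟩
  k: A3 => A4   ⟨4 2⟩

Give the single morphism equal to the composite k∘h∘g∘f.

  0 f=>2 g=>1 h=>0 k=>4
  1 f=>4 g=>0 h=>1 k=>2
  2 f=>0 g=>1 h=>0 k=>4
result: ⟨4 2 4⟩

Answer: ⟨4 2 4⟩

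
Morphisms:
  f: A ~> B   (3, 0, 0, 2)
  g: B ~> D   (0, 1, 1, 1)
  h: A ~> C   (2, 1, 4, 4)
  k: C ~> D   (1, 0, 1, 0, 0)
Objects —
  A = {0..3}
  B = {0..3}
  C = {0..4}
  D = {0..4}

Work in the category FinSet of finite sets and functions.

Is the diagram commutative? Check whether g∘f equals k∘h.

Along f;g (path 1):
  0 f~>3 g~>1
  1 f~>0 g~>0
  2 f~>0 g~>0
  3 f~>2 g~>1
  result₁ = (1, 0, 0, 1)
Along h;k (path 2):
  0 h~>2 k~>1
  1 h~>1 k~>0
  2 h~>4 k~>0
  3 h~>4 k~>0
  result₂ = (1, 0, 0, 0)
Equal? NO — does not commute

Answer: DOES NOT COMMUTE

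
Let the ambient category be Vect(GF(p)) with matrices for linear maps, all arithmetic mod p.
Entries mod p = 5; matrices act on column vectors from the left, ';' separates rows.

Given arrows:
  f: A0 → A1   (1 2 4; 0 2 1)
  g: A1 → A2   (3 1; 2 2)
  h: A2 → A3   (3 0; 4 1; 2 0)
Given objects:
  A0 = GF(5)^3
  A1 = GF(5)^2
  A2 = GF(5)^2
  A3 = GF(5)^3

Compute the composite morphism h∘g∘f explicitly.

  e0=(1,0,0) f→(1,0) g→(3,2) h→(4,4,1)
  e1=(0,1,0) f→(2,2) g→(3,3) h→(4,0,1)
  e2=(0,0,1) f→(4,1) g→(3,0) h→(4,2,1)
result: (4 4 4; 4 0 2; 1 1 1)

Answer: (4 4 4; 4 0 2; 1 1 1)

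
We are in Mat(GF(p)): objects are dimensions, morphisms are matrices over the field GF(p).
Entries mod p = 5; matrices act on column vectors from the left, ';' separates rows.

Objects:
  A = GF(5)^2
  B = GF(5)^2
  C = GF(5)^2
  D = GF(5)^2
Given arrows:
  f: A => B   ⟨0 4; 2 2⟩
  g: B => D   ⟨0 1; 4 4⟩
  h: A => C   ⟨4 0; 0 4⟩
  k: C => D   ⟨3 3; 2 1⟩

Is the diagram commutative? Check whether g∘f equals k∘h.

1) trace f;g:
  e0=(1,0) f=>(0,2) g=>(2,3)
  e1=(0,1) f=>(4,2) g=>(2,4)
  ⟦path⟧₁ = ⟨2 2; 3 4⟩
2) trace h;k:
  e0=(1,0) h=>(4,0) k=>(2,3)
  e1=(0,1) h=>(0,4) k=>(2,4)
  ⟦path⟧₂ = ⟨2 2; 3 4⟩
Equal? equal; square commutes

Answer: COMMUTES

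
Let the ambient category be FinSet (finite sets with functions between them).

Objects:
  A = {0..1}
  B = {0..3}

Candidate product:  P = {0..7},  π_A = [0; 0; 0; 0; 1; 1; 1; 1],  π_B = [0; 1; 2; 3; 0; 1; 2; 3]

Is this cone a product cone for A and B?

|A|·|B| = 2·4 = 8;  |P| = 8
Check the pairing map k ↦ (π_A(k), π_B(k)):
  0 -> (0,0)
  1 -> (0,1)
  2 -> (0,2)
  3 -> (0,3)
  4 -> (1,0)
  5 -> (1,1)
  6 -> (1,2)
  7 -> (1,3)
distinct pairs in image: 8 / 8 needed
  → bijection onto A×B; projections well-typed.

Answer: VALID PRODUCT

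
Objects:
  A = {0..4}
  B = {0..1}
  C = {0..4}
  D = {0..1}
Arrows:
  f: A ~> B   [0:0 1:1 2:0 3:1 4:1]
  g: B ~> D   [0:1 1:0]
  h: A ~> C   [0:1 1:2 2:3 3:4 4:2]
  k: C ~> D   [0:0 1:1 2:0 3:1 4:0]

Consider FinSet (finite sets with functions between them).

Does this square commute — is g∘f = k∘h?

Along f;g (path 1):
  0 f~>0 g~>1
  1 f~>1 g~>0
  2 f~>0 g~>1
  3 f~>1 g~>0
  4 f~>1 g~>0
  composite₁ = [0:1 1:0 2:1 3:0 4:0]
Along h;k (path 2):
  0 h~>1 k~>1
  1 h~>2 k~>0
  2 h~>3 k~>1
  3 h~>4 k~>0
  4 h~>2 k~>0
  composite₂ = [0:1 1:0 2:1 3:0 4:0]
Equal? equal; square commutes

Answer: COMMUTES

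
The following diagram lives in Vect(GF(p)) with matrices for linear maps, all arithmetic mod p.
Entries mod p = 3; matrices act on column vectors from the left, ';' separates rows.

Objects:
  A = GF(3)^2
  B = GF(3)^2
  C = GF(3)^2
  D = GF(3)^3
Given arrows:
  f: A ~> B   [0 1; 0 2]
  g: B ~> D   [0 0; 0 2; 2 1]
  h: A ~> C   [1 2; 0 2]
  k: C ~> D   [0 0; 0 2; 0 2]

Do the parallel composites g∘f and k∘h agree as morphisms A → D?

1) trace f;g:
  e0=⟨1,0⟩ f~>⟨0,0⟩ g~>⟨0,0,0⟩
  e1=⟨0,1⟩ f~>⟨1,2⟩ g~>⟨0,1,1⟩
  composite₁ = [0 0; 0 1; 0 1]
2) trace h;k:
  e0=⟨1,0⟩ h~>⟨1,0⟩ k~>⟨0,0,0⟩
  e1=⟨0,1⟩ h~>⟨2,2⟩ k~>⟨0,1,1⟩
  composite₂ = [0 0; 0 1; 0 1]
Equal? same morphism ✓

Answer: COMMUTES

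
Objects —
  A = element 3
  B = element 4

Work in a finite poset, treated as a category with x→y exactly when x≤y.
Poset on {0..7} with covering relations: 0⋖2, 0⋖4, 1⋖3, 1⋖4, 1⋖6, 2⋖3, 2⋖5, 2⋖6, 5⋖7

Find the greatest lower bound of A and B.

Answer: NO MEET EXISTS

Derivation:
{x : x≤A ∧ x≤B} = {0,1}  (A=3, B=4)
  maximal lower bounds 0 and 1 are incomparable: neither 0≤1 nor 1≤0
→ no greatest lower bound exists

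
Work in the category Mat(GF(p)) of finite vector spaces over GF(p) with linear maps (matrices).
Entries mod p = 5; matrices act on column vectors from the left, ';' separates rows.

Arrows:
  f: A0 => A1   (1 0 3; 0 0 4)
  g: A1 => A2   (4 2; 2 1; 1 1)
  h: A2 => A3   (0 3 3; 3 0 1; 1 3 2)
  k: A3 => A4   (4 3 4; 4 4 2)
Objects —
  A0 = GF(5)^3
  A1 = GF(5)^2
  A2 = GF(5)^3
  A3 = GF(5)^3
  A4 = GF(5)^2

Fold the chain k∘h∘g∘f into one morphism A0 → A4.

Answer: (3 0 1; 2 0 0)

Derivation:
  e0=[1,0,0] f=>[1,0] g=>[4,2,1] h=>[4,3,2] k=>[3,2]
  e1=[0,1,0] f=>[0,0] g=>[0,0,0] h=>[0,0,0] k=>[0,0]
  e2=[0,0,1] f=>[3,4] g=>[0,0,2] h=>[1,2,4] k=>[1,0]
⟦path⟧: (3 0 1; 2 0 0)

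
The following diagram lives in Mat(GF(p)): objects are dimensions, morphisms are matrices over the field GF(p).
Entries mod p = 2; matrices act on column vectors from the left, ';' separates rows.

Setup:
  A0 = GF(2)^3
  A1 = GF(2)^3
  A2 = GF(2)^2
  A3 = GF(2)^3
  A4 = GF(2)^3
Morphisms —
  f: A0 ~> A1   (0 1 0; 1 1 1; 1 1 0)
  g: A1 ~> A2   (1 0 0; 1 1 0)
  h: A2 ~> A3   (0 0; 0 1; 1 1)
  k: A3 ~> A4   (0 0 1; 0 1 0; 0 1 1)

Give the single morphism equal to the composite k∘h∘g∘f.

  e0=[1,0,0] f~>[0,1,1] g~>[0,1] h~>[0,1,1] k~>[1,1,0]
  e1=[0,1,0] f~>[1,1,1] g~>[1,0] h~>[0,0,1] k~>[1,0,1]
  e2=[0,0,1] f~>[0,1,0] g~>[0,1] h~>[0,1,1] k~>[1,1,0]
composite: (1 1 1; 1 0 1; 0 1 0)

Answer: (1 1 1; 1 0 1; 0 1 0)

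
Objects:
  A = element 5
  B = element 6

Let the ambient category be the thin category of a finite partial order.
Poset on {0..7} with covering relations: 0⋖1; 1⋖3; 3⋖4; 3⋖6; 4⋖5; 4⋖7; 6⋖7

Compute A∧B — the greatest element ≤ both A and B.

{x : x<=A ∧ x<=B} = {0,1,3}  (A=5, B=6)
  0 <= 3
  1 <= 3
  3 <= 3
glb = 3

Answer: A∧B = 3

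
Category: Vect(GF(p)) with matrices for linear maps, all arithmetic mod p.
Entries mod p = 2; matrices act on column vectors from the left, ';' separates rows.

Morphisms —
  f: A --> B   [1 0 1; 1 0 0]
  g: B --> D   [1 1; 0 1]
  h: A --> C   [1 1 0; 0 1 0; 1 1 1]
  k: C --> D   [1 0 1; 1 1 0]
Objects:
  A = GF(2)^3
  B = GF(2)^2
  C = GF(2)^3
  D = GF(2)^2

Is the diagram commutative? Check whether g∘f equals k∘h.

Path 1 = f;g:
  e0=(1,0,0) f-->(1,1) g-->(0,1)
  e1=(0,1,0) f-->(0,0) g-->(0,0)
  e2=(0,0,1) f-->(1,0) g-->(1,0)
  ⟦path⟧₁ = [0 0 1; 1 0 0]
Path 2 = h;k:
  e0=(1,0,0) h-->(1,0,1) k-->(0,1)
  e1=(0,1,0) h-->(1,1,1) k-->(0,0)
  e2=(0,0,1) h-->(0,0,1) k-->(1,0)
  ⟦path⟧₂ = [0 0 1; 1 0 0]
Equal? same morphism ✓

Answer: COMMUTES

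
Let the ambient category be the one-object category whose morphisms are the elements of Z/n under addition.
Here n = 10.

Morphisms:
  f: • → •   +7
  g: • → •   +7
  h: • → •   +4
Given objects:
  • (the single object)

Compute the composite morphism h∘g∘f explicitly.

Answer: +8

Work:
  0 +7≡7 +7≡4 +4≡8  (mod 10)
result: +8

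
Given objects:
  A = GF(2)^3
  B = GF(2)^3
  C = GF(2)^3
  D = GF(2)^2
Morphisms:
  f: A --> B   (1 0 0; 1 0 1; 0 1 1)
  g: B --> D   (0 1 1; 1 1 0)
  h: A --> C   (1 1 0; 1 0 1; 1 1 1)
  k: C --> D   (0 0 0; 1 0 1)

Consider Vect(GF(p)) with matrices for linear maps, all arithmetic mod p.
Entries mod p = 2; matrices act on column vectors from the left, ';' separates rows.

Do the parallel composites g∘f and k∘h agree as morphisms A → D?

Answer: DOES NOT COMMUTE

Trace:
Along f;g (path 1):
  e0=(1,0,0) f-->(1,1,0) g-->(1,0)
  e1=(0,1,0) f-->(0,0,1) g-->(1,0)
  e2=(0,0,1) f-->(0,1,1) g-->(0,1)
  composite₁ = (1 1 0; 0 0 1)
Along h;k (path 2):
  e0=(1,0,0) h-->(1,1,1) k-->(0,0)
  e1=(0,1,0) h-->(1,0,1) k-->(0,0)
  e2=(0,0,1) h-->(0,1,1) k-->(0,1)
  composite₂ = (0 0 0; 0 0 1)
Equal? distinct morphisms ✗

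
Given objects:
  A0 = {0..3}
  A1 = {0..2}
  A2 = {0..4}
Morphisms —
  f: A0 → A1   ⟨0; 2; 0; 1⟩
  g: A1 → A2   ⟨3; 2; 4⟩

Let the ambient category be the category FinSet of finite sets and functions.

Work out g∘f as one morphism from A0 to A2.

  0 f→0 g→3
  1 f→2 g→4
  2 f→0 g→3
  3 f→1 g→2
⟦path⟧: ⟨3; 4; 3; 2⟩

Answer: ⟨3; 4; 3; 2⟩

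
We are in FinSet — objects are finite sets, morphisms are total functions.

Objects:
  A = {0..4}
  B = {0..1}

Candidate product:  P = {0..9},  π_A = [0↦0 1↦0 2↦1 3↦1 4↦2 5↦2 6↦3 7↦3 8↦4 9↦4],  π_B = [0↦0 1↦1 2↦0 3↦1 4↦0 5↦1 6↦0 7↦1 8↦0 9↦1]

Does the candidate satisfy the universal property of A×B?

Answer: VALID PRODUCT

Work:
|A|·|B| = 5·2 = 10;  |P| = 10
Check the pairing map k ↦ (π_A(k), π_B(k)):
  0 ↦ (0,0)
  1 ↦ (0,1)
  2 ↦ (1,0)
  3 ↦ (1,1)
  4 ↦ (2,0)
  5 ↦ (2,1)
  6 ↦ (3,0)
  7 ↦ (3,1)
  8 ↦ (4,0)
  9 ↦ (4,1)
distinct pairs in image: 10 / 10 needed
  → bijection onto A×B; projections well-typed.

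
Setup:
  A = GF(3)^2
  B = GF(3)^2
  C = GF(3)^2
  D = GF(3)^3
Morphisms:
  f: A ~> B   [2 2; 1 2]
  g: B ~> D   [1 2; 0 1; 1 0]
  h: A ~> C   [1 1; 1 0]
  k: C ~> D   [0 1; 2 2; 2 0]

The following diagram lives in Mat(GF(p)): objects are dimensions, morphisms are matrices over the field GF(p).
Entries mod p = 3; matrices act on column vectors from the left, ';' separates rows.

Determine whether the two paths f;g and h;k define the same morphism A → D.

1) trace f;g:
  e0=(1,0) f~>(2,1) g~>(1,1,2)
  e1=(0,1) f~>(2,2) g~>(0,2,2)
  composite₁ = [1 0; 1 2; 2 2]
2) trace h;k:
  e0=(1,0) h~>(1,1) k~>(1,1,2)
  e1=(0,1) h~>(1,0) k~>(0,2,2)
  composite₂ = [1 0; 1 2; 2 2]
Equal? YES — commutes

Answer: COMMUTES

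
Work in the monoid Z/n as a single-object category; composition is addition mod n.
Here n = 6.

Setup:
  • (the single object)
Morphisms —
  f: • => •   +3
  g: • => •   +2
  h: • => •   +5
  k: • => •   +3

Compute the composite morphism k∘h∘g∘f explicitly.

Answer: +1

Trace:
  0 +3≡3 +2≡5 +5≡4 +3≡1  (mod 6)
composite: +1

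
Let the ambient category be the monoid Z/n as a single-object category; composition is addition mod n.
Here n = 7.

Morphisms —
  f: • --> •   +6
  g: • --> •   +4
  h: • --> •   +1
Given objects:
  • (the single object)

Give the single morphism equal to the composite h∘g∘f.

  0 +6≡6 +4≡3 +1≡4  (mod 7)
result: +4

Answer: +4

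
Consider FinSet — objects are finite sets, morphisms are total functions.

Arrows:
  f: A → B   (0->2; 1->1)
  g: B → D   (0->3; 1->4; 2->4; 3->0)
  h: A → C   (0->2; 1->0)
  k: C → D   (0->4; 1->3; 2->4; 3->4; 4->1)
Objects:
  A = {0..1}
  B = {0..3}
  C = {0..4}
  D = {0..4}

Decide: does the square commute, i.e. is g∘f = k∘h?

Answer: COMMUTES

Work:
Along f;g (path 1):
  0 f→2 g→4
  1 f→1 g→4
  composite₁ = (0->4; 1->4)
Along h;k (path 2):
  0 h→2 k→4
  1 h→0 k→4
  composite₂ = (0->4; 1->4)
Equal? YES — commutes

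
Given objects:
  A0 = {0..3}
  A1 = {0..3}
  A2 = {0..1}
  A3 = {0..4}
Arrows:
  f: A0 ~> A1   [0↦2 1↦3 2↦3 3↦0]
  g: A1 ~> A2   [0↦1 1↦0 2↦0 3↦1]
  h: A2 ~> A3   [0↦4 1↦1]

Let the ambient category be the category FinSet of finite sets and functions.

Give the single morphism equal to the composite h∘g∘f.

  0 f~>2 g~>0 h~>4
  1 f~>3 g~>1 h~>1
  2 f~>3 g~>1 h~>1
  3 f~>0 g~>1 h~>1
⟦path⟧: [0↦4 1↦1 2↦1 3↦1]

Answer: [0↦4 1↦1 2↦1 3↦1]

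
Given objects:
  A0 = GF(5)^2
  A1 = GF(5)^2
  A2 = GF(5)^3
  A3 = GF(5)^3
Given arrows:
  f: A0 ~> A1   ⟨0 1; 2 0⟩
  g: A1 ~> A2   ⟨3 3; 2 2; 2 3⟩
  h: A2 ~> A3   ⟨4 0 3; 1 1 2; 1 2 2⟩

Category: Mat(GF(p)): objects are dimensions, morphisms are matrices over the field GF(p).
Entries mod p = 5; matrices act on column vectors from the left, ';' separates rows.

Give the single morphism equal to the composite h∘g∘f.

  e0=[1,0] f~>[0,2] g~>[1,4,1] h~>[2,2,1]
  e1=[0,1] f~>[1,0] g~>[3,2,2] h~>[3,4,1]
⟦path⟧: ⟨2 3; 2 4; 1 1⟩

Answer: ⟨2 3; 2 4; 1 1⟩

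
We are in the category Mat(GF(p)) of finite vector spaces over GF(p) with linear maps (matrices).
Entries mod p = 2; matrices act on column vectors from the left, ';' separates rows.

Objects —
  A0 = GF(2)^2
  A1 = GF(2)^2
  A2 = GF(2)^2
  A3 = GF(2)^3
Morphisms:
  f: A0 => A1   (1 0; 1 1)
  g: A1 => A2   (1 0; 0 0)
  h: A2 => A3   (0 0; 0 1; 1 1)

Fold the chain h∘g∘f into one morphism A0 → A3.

  e0=(1,0) f=>(1,1) g=>(1,0) h=>(0,0,1)
  e1=(0,1) f=>(0,1) g=>(0,0) h=>(0,0,0)
⟦path⟧: (0 0; 0 0; 1 0)

Answer: (0 0; 0 0; 1 0)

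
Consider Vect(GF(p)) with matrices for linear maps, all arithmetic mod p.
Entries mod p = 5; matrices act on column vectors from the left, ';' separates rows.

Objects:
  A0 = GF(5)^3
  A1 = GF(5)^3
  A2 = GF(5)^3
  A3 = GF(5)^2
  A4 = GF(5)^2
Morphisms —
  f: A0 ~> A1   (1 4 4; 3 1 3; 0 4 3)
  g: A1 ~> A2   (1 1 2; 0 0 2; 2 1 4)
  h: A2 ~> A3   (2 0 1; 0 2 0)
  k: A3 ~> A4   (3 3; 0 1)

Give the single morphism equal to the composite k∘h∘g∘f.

Answer: (4 1 3; 0 1 2)

Work:
  e0=⟨1,0,0⟩ f~>⟨1,3,0⟩ g~>⟨4,0,0⟩ h~>⟨3,0⟩ k~>⟨4,0⟩
  e1=⟨0,1,0⟩ f~>⟨4,1,4⟩ g~>⟨3,3,0⟩ h~>⟨1,1⟩ k~>⟨1,1⟩
  e2=⟨0,0,1⟩ f~>⟨4,3,3⟩ g~>⟨3,1,3⟩ h~>⟨4,2⟩ k~>⟨3,2⟩
composite: (4 1 3; 0 1 2)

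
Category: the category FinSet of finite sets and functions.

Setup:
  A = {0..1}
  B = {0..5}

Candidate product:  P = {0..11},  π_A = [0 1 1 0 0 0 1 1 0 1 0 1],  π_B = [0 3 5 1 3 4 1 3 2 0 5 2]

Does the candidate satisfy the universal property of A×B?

Answer: NOT A VALID PRODUCT — duplicate pair at indices 1,7

Work:
|A|·|B| = 2·6 = 12;  |P| = 12
Check the pairing map k ↦ (π_A(k), π_B(k)):
  0 : (0,0)
  1 : (1,3)
  2 : (1,5)
  3 : (0,1)
  4 : (0,3)
  5 : (0,4)
  6 : (1,1)
  7 : (1,3)  ✗ repeats pair of k=1
  8 : (0,2)
  9 : (1,0)
  10 : (0,5)
  11 : (1,2)
distinct pairs in image: 11 / 12 needed
  → (1,3) hit at k=1 and k=7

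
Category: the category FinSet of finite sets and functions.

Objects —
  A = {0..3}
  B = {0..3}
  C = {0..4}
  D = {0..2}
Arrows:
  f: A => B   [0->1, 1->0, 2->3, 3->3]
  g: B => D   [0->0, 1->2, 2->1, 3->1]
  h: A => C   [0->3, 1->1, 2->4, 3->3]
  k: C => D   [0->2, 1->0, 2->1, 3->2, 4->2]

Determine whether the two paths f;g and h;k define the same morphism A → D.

Along f;g (path 1):
  0 f=>1 g=>2
  1 f=>0 g=>0
  2 f=>3 g=>1
  3 f=>3 g=>1
  result₁ = [0->2, 1->0, 2->1, 3->1]
Along h;k (path 2):
  0 h=>3 k=>2
  1 h=>1 k=>0
  2 h=>4 k=>2
  3 h=>3 k=>2
  result₂ = [0->2, 1->0, 2->2, 3->2]
Equal? distinct morphisms ✗

Answer: DOES NOT COMMUTE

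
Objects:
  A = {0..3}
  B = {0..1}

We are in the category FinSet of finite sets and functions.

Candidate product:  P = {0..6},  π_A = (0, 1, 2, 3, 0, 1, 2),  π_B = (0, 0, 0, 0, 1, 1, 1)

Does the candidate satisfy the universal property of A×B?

|A|·|B| = 4·2 = 8;  |P| = 7
  → cardinalities differ; no bijection possible.

Answer: NOT A VALID PRODUCT — |P|=7 ≠ |A|·|B|=8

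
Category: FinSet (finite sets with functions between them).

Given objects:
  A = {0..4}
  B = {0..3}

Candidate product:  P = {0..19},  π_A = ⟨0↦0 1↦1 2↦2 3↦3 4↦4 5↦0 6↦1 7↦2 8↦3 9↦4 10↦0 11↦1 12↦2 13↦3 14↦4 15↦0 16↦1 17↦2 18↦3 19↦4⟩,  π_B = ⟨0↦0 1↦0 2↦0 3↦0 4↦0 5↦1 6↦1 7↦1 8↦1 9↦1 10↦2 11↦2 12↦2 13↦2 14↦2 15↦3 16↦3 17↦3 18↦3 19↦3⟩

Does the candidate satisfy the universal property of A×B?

|A|·|B| = 5·4 = 20;  |P| = 20
Check the pairing map k ↦ (π_A(k), π_B(k)):
  0 ↦ (0,0)
  1 ↦ (1,0)
  2 ↦ (2,0)
  3 ↦ (3,0)
  4 ↦ (4,0)
  5 ↦ (0,1)
  6 ↦ (1,1)
  7 ↦ (2,1)
  8 ↦ (3,1)
  9 ↦ (4,1)
  10 ↦ (0,2)
  11 ↦ (1,2)
  12 ↦ (2,2)
  13 ↦ (3,2)
  14 ↦ (4,2)
  15 ↦ (0,3)
  16 ↦ (1,3)
  17 ↦ (2,3)
  18 ↦ (3,3)
  19 ↦ (4,3)
distinct pairs in image: 20 / 20 needed
  → bijection onto A×B; projections well-typed.

Answer: VALID PRODUCT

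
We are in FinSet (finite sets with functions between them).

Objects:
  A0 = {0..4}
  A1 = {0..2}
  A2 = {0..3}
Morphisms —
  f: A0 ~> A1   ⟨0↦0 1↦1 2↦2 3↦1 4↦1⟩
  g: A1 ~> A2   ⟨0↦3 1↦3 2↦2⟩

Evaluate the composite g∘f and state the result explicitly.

  0 f~>0 g~>3
  1 f~>1 g~>3
  2 f~>2 g~>2
  3 f~>1 g~>3
  4 f~>1 g~>3
composite: ⟨0↦3 1↦3 2↦2 3↦3 4↦3⟩

Answer: ⟨0↦3 1↦3 2↦2 3↦3 4↦3⟩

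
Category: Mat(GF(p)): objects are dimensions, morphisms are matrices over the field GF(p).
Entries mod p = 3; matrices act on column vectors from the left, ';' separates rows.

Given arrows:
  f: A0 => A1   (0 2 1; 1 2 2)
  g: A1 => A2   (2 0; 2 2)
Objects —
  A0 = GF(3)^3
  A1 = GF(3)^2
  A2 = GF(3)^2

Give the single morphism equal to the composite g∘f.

Answer: (0 1 2; 2 2 0)

Trace:
  e0=⟨1,0,0⟩ f=>⟨0,1⟩ g=>⟨0,2⟩
  e1=⟨0,1,0⟩ f=>⟨2,2⟩ g=>⟨1,2⟩
  e2=⟨0,0,1⟩ f=>⟨1,2⟩ g=>⟨2,0⟩
result: (0 1 2; 2 2 0)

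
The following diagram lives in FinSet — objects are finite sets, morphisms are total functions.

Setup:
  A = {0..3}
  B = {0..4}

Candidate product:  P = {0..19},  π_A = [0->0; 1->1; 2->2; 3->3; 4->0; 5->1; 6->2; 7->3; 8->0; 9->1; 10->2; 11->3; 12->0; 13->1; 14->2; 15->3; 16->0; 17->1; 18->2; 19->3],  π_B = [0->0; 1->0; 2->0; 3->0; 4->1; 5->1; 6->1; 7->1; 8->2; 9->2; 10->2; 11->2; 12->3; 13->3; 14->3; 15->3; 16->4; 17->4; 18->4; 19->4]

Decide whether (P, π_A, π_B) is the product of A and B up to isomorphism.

|A|·|B| = 4·5 = 20;  |P| = 20
Check the pairing map k ↦ (π_A(k), π_B(k)):
  0 -> (0,0)
  1 -> (1,0)
  2 -> (2,0)
  3 -> (3,0)
  4 -> (0,1)
  5 -> (1,1)
  6 -> (2,1)
  7 -> (3,1)
  8 -> (0,2)
  9 -> (1,2)
  10 -> (2,2)
  11 -> (3,2)
  12 -> (0,3)
  13 -> (1,3)
  14 -> (2,3)
  15 -> (3,3)
  16 -> (0,4)
  17 -> (1,4)
  18 -> (2,4)
  19 -> (3,4)
distinct pairs in image: 20 / 20 needed
  → bijection onto A×B; projections well-typed.

Answer: VALID PRODUCT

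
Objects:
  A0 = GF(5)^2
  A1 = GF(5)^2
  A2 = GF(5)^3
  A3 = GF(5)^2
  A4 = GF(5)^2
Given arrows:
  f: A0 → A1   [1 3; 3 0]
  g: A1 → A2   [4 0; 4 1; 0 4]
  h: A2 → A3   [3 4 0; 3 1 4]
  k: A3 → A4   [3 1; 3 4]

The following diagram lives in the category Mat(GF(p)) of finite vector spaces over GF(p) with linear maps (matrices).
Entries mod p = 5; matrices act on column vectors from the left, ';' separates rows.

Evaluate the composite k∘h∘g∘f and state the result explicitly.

  e0=[1,0] f→[1,3] g→[4,2,2] h→[0,2] k→[2,3]
  e1=[0,1] f→[3,0] g→[2,2,0] h→[4,3] k→[0,4]
composite: [2 0; 3 4]

Answer: [2 0; 3 4]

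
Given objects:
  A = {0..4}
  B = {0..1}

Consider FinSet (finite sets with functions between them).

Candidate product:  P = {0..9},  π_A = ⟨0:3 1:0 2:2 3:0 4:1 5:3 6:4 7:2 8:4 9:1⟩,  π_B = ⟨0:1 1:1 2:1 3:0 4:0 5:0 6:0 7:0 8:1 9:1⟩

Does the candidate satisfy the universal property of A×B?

Answer: VALID PRODUCT

Work:
|A|·|B| = 5·2 = 10;  |P| = 10
Check the pairing map k ↦ (π_A(k), π_B(k)):
  0 : (3,1)
  1 : (0,1)
  2 : (2,1)
  3 : (0,0)
  4 : (1,0)
  5 : (3,0)
  6 : (4,0)
  7 : (2,0)
  8 : (4,1)
  9 : (1,1)
distinct pairs in image: 10 / 10 needed
  → bijection onto A×B; projections well-typed.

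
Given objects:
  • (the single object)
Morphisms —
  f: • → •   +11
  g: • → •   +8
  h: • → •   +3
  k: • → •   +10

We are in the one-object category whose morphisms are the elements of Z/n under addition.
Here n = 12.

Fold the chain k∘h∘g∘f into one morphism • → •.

Answer: +8

Derivation:
  0 +11≡11 +8≡7 +3≡10 +10≡8  (mod 12)
composite: +8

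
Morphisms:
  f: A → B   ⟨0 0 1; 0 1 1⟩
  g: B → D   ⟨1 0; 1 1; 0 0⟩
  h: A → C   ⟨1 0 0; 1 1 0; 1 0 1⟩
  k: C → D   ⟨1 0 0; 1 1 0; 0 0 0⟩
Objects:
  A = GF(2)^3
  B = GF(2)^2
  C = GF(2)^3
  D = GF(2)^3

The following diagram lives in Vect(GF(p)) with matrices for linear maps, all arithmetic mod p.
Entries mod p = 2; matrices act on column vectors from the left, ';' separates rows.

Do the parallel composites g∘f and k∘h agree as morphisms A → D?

Answer: DOES NOT COMMUTE

Work:
Along f;g (path 1):
  e0=⟨1,0,0⟩ f→⟨0,0⟩ g→⟨0,0,0⟩
  e1=⟨0,1,0⟩ f→⟨0,1⟩ g→⟨0,1,0⟩
  e2=⟨0,0,1⟩ f→⟨1,1⟩ g→⟨1,0,0⟩
  ⟦path⟧₁ = ⟨0 0 1; 0 1 0; 0 0 0⟩
Along h;k (path 2):
  e0=⟨1,0,0⟩ h→⟨1,1,1⟩ k→⟨1,0,0⟩
  e1=⟨0,1,0⟩ h→⟨0,1,0⟩ k→⟨0,1,0⟩
  e2=⟨0,0,1⟩ h→⟨0,0,1⟩ k→⟨0,0,0⟩
  ⟦path⟧₂ = ⟨1 0 0; 0 1 0; 0 0 0⟩
Equal? NO — does not commute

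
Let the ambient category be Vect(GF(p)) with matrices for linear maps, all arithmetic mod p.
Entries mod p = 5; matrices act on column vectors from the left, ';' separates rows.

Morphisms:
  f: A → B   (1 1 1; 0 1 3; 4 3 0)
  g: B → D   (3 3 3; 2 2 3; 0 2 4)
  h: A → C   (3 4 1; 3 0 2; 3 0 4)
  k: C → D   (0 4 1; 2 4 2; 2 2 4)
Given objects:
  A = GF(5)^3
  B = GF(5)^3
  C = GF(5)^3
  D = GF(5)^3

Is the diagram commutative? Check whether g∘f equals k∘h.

Answer: DOES NOT COMMUTE

Trace:
Along f;g (path 1):
  e0=[1,0,0] f→[1,0,4] g→[0,4,1]
  e1=[0,1,0] f→[1,1,3] g→[0,3,4]
  e2=[0,0,1] f→[1,3,0] g→[2,3,1]
  result₁ = (0 0 2; 4 3 3; 1 4 1)
Along h;k (path 2):
  e0=[1,0,0] h→[3,3,3] k→[0,4,4]
  e1=[0,1,0] h→[4,0,0] k→[0,3,3]
  e2=[0,0,1] h→[1,2,4] k→[2,3,2]
  result₂ = (0 0 2; 4 3 3; 4 3 2)
Equal? NO — does not commute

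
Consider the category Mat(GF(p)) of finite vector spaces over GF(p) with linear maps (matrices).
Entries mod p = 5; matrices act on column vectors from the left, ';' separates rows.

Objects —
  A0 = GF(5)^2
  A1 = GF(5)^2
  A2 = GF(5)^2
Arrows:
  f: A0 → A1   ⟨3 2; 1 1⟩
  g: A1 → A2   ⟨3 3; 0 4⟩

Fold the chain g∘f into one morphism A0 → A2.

Answer: ⟨2 4; 4 4⟩

Trace:
  e0=⟨1,0⟩ f→⟨3,1⟩ g→⟨2,4⟩
  e1=⟨0,1⟩ f→⟨2,1⟩ g→⟨4,4⟩
composite: ⟨2 4; 4 4⟩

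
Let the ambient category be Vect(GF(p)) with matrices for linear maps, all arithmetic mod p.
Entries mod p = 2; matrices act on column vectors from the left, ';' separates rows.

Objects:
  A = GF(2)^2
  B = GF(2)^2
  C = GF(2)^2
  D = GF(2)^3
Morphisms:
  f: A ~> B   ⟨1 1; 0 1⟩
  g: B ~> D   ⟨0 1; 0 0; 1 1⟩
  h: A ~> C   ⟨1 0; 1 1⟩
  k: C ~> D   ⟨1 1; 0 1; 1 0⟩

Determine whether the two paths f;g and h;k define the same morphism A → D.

1) trace f;g:
  e0=(1,0) f~>(1,0) g~>(0,0,1)
  e1=(0,1) f~>(1,1) g~>(1,0,0)
  ⟦path⟧₁ = ⟨0 1; 0 0; 1 0⟩
2) trace h;k:
  e0=(1,0) h~>(1,1) k~>(0,1,1)
  e1=(0,1) h~>(0,1) k~>(1,1,0)
  ⟦path⟧₂ = ⟨0 1; 1 1; 1 0⟩
Equal? distinct morphisms ✗

Answer: DOES NOT COMMUTE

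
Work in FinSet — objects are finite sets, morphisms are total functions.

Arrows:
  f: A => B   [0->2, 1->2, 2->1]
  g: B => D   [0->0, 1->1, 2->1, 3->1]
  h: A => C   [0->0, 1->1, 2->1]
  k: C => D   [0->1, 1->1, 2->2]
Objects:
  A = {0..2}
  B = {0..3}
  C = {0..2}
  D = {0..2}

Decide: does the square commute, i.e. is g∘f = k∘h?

Answer: COMMUTES

Trace:
1) trace f;g:
  0 f=>2 g=>1
  1 f=>2 g=>1
  2 f=>1 g=>1
  composite₁ = [0->1, 1->1, 2->1]
2) trace h;k:
  0 h=>0 k=>1
  1 h=>1 k=>1
  2 h=>1 k=>1
  composite₂ = [0->1, 1->1, 2->1]
Equal? same morphism ✓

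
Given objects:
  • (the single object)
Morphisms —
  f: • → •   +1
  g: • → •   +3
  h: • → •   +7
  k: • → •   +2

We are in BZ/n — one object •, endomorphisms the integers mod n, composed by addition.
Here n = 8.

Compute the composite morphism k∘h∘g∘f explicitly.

  0 +1≡1 +3≡4 +7≡3 +2≡5  (mod 8)
composite: +5

Answer: +5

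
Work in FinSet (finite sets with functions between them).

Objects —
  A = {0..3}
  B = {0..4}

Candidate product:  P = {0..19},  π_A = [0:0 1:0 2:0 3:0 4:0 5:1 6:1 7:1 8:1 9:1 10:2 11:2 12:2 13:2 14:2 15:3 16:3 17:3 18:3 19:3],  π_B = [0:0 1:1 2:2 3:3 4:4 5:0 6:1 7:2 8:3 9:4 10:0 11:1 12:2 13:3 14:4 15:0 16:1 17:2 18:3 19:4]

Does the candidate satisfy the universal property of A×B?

Answer: VALID PRODUCT

Derivation:
|A|·|B| = 4·5 = 20;  |P| = 20
Check the pairing map k ↦ (π_A(k), π_B(k)):
  0 : (0,0)
  1 : (0,1)
  2 : (0,2)
  3 : (0,3)
  4 : (0,4)
  5 : (1,0)
  6 : (1,1)
  7 : (1,2)
  8 : (1,3)
  9 : (1,4)
  10 : (2,0)
  11 : (2,1)
  12 : (2,2)
  13 : (2,3)
  14 : (2,4)
  15 : (3,0)
  16 : (3,1)
  17 : (3,2)
  18 : (3,3)
  19 : (3,4)
distinct pairs in image: 20 / 20 needed
  → bijection onto A×B; projections well-typed.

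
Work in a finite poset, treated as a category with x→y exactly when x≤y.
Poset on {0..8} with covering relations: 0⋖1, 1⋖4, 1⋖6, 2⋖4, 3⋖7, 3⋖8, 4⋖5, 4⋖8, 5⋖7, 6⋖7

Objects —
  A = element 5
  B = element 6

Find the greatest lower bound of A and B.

Common predecessors of 5,6: {0,1}
  0 <= 1
  1 <= 1
glb = 1

Answer: A∧B = 1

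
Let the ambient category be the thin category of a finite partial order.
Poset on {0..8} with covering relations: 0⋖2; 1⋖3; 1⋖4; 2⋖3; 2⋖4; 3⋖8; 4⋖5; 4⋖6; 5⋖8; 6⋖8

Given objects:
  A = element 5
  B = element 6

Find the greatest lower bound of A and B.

Answer: A∧B = 4

Derivation:
Lower bounds of A=5 and B=6: {0,1,2,4}
  0 ≤ 4
  1 ≤ 4
  2 ≤ 4
  4 ≤ 4
glb = 4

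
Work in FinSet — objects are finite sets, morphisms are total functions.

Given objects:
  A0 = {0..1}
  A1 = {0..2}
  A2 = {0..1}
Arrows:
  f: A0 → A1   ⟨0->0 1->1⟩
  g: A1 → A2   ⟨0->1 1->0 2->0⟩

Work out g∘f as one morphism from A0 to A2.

Answer: ⟨0->1 1->0⟩

Work:
  0 f→0 g→1
  1 f→1 g→0
⟦path⟧: ⟨0->1 1->0⟩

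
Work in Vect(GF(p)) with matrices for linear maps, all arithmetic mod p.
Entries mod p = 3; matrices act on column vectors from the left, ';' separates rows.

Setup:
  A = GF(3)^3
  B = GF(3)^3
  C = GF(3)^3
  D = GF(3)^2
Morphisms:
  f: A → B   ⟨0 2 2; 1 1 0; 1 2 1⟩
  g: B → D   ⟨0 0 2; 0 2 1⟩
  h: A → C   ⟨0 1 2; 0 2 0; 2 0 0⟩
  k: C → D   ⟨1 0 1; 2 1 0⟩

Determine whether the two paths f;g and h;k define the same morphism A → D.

1) trace f;g:
  e0=(1,0,0) f→(0,1,1) g→(2,0)
  e1=(0,1,0) f→(2,1,2) g→(1,1)
  e2=(0,0,1) f→(2,0,1) g→(2,1)
  result₁ = ⟨2 1 2; 0 1 1⟩
2) trace h;k:
  e0=(1,0,0) h→(0,0,2) k→(2,0)
  e1=(0,1,0) h→(1,2,0) k→(1,1)
  e2=(0,0,1) h→(2,0,0) k→(2,1)
  result₂ = ⟨2 1 2; 0 1 1⟩
Equal? YES — commutes

Answer: COMMUTES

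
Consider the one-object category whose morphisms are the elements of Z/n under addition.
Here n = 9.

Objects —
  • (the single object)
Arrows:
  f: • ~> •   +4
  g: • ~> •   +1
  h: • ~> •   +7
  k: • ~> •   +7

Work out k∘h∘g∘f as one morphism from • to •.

Answer: +1

Derivation:
  0 +4≡4 +1≡5 +7≡3 +7≡1  (mod 9)
composite: +1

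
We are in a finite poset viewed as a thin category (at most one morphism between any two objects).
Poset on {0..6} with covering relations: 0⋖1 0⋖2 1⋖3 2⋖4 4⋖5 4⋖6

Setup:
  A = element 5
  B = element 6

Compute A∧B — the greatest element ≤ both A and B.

Answer: A∧B = 4

Trace:
Lower bounds of A=5 and B=6: {0,2,4}
  0 <= 4
  2 <= 4
  4 <= 4
glb = 4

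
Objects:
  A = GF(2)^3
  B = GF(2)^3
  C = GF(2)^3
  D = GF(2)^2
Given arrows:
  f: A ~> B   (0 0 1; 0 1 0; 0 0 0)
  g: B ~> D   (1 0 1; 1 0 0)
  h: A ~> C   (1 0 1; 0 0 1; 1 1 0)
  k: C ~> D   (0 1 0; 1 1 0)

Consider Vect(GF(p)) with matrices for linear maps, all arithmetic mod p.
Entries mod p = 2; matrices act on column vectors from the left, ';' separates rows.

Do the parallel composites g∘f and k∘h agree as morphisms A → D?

Answer: DOES NOT COMMUTE

Derivation:
Path 1 = f;g:
  e0=(1,0,0) f~>(0,0,0) g~>(0,0)
  e1=(0,1,0) f~>(0,1,0) g~>(0,0)
  e2=(0,0,1) f~>(1,0,0) g~>(1,1)
  ⟦path⟧₁ = (0 0 1; 0 0 1)
Path 2 = h;k:
  e0=(1,0,0) h~>(1,0,1) k~>(0,1)
  e1=(0,1,0) h~>(0,0,1) k~>(0,0)
  e2=(0,0,1) h~>(1,1,0) k~>(1,0)
  ⟦path⟧₂ = (0 0 1; 1 0 0)
Equal? distinct morphisms ✗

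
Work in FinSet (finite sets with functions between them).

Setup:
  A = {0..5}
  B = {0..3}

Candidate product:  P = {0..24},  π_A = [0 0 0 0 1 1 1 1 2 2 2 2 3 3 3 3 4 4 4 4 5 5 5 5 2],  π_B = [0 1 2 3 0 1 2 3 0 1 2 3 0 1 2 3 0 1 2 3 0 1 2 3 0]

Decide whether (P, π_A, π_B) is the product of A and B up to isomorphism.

Answer: NOT A VALID PRODUCT — |P|=25 ≠ |A|·|B|=24

Work:
|A|·|B| = 6·4 = 24;  |P| = 25
  → cardinalities differ; no bijection possible.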